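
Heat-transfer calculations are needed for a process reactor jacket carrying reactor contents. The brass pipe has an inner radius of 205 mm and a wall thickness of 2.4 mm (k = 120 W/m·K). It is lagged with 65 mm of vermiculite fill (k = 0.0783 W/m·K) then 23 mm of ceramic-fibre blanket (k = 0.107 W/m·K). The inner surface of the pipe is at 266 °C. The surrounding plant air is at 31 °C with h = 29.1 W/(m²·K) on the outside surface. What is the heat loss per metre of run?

q′ ≈ 339 W/m

Cylindrical conduction, so R = ln(r₂/r₁)/(2πkL) per layer, in series:
R_brass pipe wall = ln(207.4/205)/(2π×120×1) = 1.544×10^-5 K/W
R_vermiculite fill = ln(272.4/207.4)/(2π×0.0783×1) = 0.5541 K/W
R_ceramic-fibre blanket = ln(295.4/272.4)/(2π×0.107×1) = 0.1206 K/W
R_outer film = 1/(h_o·2πr_oL) = 1/(29.1×2π×0.2954×1) = 0.01851 K/W
R_total = 0.6932 K/W
Q = ΔT/R_total = 235/0.6932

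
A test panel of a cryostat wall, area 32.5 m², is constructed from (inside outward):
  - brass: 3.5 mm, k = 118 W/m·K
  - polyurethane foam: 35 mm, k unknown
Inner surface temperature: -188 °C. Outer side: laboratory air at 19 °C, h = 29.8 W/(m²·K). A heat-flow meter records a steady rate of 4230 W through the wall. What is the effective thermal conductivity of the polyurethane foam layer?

k ≈ 0.0225 W/(m·K)

Thermal resistances in series:
R_brass = L/(kA) = 0.0035/(118×32.5) = 9.126×10^-7 K/W
R_outer film = 1/(h_o·A) = 1/(29.8×32.5) = 0.001033 K/W
Sum of known resistances R_other = 0.001033 K/W
Total R = ΔT/Q = 207/4230 = 0.04894 K/W
R_polyurethane foam = R_total − R_other = 0.0479 K/W
k = L/(R·A) = 0.035/(0.0479×32.5)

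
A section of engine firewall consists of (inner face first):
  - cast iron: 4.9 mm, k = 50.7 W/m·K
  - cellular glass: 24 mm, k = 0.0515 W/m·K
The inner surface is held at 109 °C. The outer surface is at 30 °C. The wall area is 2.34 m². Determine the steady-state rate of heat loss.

Q ≈ 397 W

Using the resistance-network approach (series):
R_cast iron = L/(kA) = 0.0049/(50.7×2.34) = 4.13×10^-5 K/W
R_cellular glass = L/(kA) = 0.024/(0.0515×2.34) = 0.1992 K/W
R_total = 0.1992 K/W
Q = ΔT / R_total = 79 / 0.1992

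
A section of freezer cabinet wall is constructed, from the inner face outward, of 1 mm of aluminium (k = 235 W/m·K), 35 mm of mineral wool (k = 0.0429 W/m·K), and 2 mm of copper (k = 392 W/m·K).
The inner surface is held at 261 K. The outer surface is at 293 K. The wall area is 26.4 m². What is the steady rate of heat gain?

Q ≈ 1040 W

Series thermal resistances:
R_aluminium = L/(kA) = 0.001/(235×26.4) = 1.612×10^-7 K/W
R_mineral wool = L/(kA) = 0.035/(0.0429×26.4) = 0.0309 K/W
R_copper = L/(kA) = 0.002/(392×26.4) = 1.933×10^-7 K/W
R_total = 0.0309 K/W
Q = ΔT / R_total = 32 / 0.0309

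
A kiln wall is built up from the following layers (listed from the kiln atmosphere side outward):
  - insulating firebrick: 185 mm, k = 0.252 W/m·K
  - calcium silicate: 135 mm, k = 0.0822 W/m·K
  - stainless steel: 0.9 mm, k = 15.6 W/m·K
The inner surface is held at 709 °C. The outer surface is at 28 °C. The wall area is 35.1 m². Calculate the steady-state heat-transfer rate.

Treating each layer as a thermal resistance in series:
R_insulating firebrick = L/(kA) = 0.185/(0.252×35.1) = 0.02092 K/W
R_calcium silicate = L/(kA) = 0.135/(0.0822×35.1) = 0.04679 K/W
R_stainless steel = L/(kA) = 0.0009/(15.6×35.1) = 1.644×10^-6 K/W
R_total = 0.06771 K/W
Q = ΔT / R_total = 681 / 0.06771

Q ≈ 10100 W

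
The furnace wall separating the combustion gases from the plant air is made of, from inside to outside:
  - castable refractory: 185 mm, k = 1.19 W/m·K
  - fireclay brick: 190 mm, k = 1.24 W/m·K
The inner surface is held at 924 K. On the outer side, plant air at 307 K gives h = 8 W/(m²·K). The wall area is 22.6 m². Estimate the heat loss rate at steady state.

Model the wall as resistances in series:
R_castable refractory = L/(kA) = 0.185/(1.19×22.6) = 0.006879 K/W
R_fireclay brick = L/(kA) = 0.19/(1.24×22.6) = 0.00678 K/W
R_outer film = 1/(h_o·A) = 1/(8×22.6) = 0.005531 K/W
R_total = 0.01919 K/W
Q = ΔT / R_total = 617 / 0.01919

Q ≈ 32200 W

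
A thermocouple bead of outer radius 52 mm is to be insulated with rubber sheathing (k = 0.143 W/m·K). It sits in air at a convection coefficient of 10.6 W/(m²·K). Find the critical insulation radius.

For a sphere r_cr = 2k/h = 2×0.143/10.6
r_cr = 27 mm; since the bare radius (52 mm) is above r_cr, any added insulation will reduce heat loss.

r_cr ≈ 27 mm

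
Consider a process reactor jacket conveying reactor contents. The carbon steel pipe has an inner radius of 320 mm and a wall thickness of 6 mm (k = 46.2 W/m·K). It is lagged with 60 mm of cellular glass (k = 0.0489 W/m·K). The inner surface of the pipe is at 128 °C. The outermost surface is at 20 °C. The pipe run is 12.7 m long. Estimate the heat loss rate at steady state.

Cylindrical conduction, so R = ln(r₂/r₁)/(2πkL) per layer, in series:
R_carbon steel pipe wall = ln(326/320)/(2π×46.2×12.7) = 5.039×10^-6 K/W
R_cellular glass = ln(386/326)/(2π×0.0489×12.7) = 0.0433 K/W
R_total = 0.0433 K/W
Q = ΔT/R_total = 108/0.0433

Q ≈ 2490 W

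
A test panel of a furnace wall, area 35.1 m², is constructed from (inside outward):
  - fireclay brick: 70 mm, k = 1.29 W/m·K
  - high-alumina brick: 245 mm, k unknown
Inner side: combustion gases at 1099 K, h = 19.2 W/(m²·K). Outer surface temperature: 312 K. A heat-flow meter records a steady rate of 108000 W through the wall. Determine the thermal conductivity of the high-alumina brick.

k ≈ 1.64 W/(m·K)

Thermal resistances in series:
R_inner film = 1/(h_i·A) = 1/(19.2×35.1) = 0.001484 K/W
R_fireclay brick = L/(kA) = 0.07/(1.29×35.1) = 0.001546 K/W
Sum of known resistances R_other = 0.00303 K/W
Total R = ΔT/Q = 787/108000 = 0.007287 K/W
R_high-alumina brick = R_total − R_other = 0.004257 K/W
k = L/(R·A) = 0.245/(0.004257×35.1)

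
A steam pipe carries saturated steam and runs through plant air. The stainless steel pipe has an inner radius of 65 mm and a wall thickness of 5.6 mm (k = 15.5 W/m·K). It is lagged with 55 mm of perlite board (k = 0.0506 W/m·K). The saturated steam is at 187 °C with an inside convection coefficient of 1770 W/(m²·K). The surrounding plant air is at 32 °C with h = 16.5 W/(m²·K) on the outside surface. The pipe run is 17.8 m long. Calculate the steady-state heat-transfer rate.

Q ≈ 1460 W

Per-layer cylindrical resistances, series-summed:
R_inner film = 1/(h_i·2πr₁L) = 1/(1770×2π×0.065×17.8) = 7.772×10^-5 K/W
R_stainless steel pipe wall = ln(70.6/65)/(2π×15.5×17.8) = 4.767×10^-5 K/W
R_perlite board = ln(125.6/70.6)/(2π×0.0506×17.8) = 0.1018 K/W
R_outer film = 1/(h_o·2πr_oL) = 1/(16.5×2π×0.1256×17.8) = 0.004314 K/W
R_total = 0.1062 K/W
Q = ΔT/R_total = 155/0.1062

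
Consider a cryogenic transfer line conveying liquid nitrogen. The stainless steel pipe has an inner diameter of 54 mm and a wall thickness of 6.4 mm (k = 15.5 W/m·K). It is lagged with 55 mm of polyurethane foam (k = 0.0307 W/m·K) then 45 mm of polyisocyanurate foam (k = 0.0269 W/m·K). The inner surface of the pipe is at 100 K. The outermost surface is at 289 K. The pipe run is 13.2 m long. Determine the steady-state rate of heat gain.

Per-layer cylindrical resistances, series-summed:
R_stainless steel pipe wall = ln(33.4/27)/(2π×15.5×13.2) = 1.655×10^-4 K/W
R_polyurethane foam = ln(88.4/33.4)/(2π×0.0307×13.2) = 0.3823 K/W
R_polyisocyanurate foam = ln(133.4/88.4)/(2π×0.0269×13.2) = 0.1844 K/W
R_total = 0.5669 K/W
Q = ΔT/R_total = 189/0.5669

Q ≈ 333 W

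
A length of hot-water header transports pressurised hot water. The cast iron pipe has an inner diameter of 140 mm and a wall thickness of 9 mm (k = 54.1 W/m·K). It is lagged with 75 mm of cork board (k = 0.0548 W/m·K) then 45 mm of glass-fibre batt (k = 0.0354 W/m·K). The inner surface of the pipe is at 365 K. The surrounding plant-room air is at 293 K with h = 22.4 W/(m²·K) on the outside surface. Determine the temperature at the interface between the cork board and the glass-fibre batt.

T ≈ 320 K

Radial resistances (cylindrical: R_cond = ln(r_o/r_i)/(2πkL), R_conv = 1/(h·2πrL)):
R_cast iron pipe wall = ln(79/70)/(2π×54.1×1) = 3.558×10^-4 K/W
R_cork board = ln(154/79)/(2π×0.0548×1) = 1.939 K/W
R_glass-fibre batt = ln(199/154)/(2π×0.0354×1) = 1.153 K/W
R_outer film = 1/(h_o·2πr_oL) = 1/(22.4×2π×0.199×1) = 0.0357 K/W
R_total = 3.127 K/W
Q = ΔT/R_total = 72/3.127
Q = 23 W/m
T_interface = T_inner − Q·ΣR(inner→interface) = 365 − 23×1.939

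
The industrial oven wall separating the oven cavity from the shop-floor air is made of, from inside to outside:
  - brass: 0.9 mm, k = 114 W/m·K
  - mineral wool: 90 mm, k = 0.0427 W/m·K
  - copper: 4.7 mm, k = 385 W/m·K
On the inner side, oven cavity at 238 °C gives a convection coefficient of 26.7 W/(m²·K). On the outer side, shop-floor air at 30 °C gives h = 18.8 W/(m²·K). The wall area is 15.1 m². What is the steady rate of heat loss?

Series thermal resistances:
R_inner film = 1/(h_i·A) = 1/(26.7×15.1) = 0.00248 K/W
R_brass = L/(kA) = 0.0009/(114×15.1) = 5.228×10^-7 K/W
R_mineral wool = L/(kA) = 0.09/(0.0427×15.1) = 0.1396 K/W
R_copper = L/(kA) = 0.0047/(385×15.1) = 8.085×10^-7 K/W
R_outer film = 1/(h_o·A) = 1/(18.8×15.1) = 0.003523 K/W
R_total = 0.1456 K/W
Q = ΔT / R_total = 208 / 0.1456

Q ≈ 1430 W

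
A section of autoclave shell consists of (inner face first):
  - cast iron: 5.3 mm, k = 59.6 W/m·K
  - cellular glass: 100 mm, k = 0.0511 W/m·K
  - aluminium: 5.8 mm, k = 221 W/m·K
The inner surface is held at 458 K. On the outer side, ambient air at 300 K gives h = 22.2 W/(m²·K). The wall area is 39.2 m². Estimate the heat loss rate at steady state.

Model the wall as resistances in series:
R_cast iron = L/(kA) = 0.0053/(59.6×39.2) = 2.269×10^-6 K/W
R_cellular glass = L/(kA) = 0.1/(0.0511×39.2) = 0.04992 K/W
R_aluminium = L/(kA) = 0.0058/(221×39.2) = 6.695×10^-7 K/W
R_outer film = 1/(h_o·A) = 1/(22.2×39.2) = 0.001149 K/W
R_total = 0.05107 K/W
Q = ΔT / R_total = 158 / 0.05107

Q ≈ 3090 W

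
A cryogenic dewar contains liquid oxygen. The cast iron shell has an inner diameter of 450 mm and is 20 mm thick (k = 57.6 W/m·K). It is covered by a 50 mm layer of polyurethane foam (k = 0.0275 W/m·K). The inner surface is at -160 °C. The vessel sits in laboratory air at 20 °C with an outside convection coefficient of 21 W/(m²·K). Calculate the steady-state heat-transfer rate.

Q ≈ 88 W

Each spherical layer contributes R = (1/r_i − 1/r_o)/(4πk):
R_cast iron shell = (1/0.225 − 1/0.245)/(4π×57.6) = 5.012×10^-4 K/W
R_polyurethane foam = (1/0.245 − 1/0.295)/(4π×0.0275) = 2.002 K/W
R_outer film = 1/(h·4πr_o²) = 1/(21×4π×0.295²) = 0.04354 K/W
R_total = 2.046 K/W
Q = ΔT/R_total = 180/2.046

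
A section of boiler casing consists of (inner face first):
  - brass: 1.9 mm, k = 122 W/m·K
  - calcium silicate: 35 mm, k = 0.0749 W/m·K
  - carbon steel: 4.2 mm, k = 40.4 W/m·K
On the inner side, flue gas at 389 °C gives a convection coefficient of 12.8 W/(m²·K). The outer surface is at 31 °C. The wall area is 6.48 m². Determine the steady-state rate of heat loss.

Thermal resistances in series:
R_inner film = 1/(h_i·A) = 1/(12.8×6.48) = 0.01206 K/W
R_brass = L/(kA) = 0.0019/(122×6.48) = 2.403×10^-6 K/W
R_calcium silicate = L/(kA) = 0.035/(0.0749×6.48) = 0.07211 K/W
R_carbon steel = L/(kA) = 0.0042/(40.4×6.48) = 1.604×10^-5 K/W
R_total = 0.08419 K/W
Q = ΔT / R_total = 358 / 0.08419

Q ≈ 4250 W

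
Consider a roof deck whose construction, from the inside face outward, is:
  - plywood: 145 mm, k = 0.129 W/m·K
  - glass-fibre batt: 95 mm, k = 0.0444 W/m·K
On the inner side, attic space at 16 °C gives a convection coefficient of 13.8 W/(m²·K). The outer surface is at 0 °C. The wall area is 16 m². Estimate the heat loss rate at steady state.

Q ≈ 76.7 W

Thermal resistances in series:
R_inner film = 1/(h_i·A) = 1/(13.8×16) = 0.004529 K/W
R_plywood = L/(kA) = 0.145/(0.129×16) = 0.07025 K/W
R_glass-fibre batt = L/(kA) = 0.095/(0.0444×16) = 0.1337 K/W
R_total = 0.2085 K/W
Q = ΔT / R_total = 16 / 0.2085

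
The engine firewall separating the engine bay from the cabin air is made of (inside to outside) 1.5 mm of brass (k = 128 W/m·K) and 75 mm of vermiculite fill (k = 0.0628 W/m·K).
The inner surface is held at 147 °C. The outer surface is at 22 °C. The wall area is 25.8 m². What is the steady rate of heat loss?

Treating each layer as a thermal resistance in series:
R_brass = L/(kA) = 0.0015/(128×25.8) = 4.542×10^-7 K/W
R_vermiculite fill = L/(kA) = 0.075/(0.0628×25.8) = 0.04629 K/W
R_total = 0.04629 K/W
Q = ΔT / R_total = 125 / 0.04629

Q ≈ 2700 W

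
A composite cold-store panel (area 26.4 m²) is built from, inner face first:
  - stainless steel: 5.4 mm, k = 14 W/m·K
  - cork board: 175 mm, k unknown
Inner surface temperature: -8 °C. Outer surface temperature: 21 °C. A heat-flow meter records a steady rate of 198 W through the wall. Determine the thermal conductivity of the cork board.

Series thermal resistances:
R_stainless steel = L/(kA) = 0.0054/(14×26.4) = 1.461×10^-5 K/W
Sum of known resistances R_other = 1.461×10^-5 K/W
Total R = ΔT/Q = 29/198 = 0.1465 K/W
R_cork board = R_total − R_other = 0.1465 K/W
k = L/(R·A) = 0.175/(0.1465×26.4)

k ≈ 0.0453 W/(m·K)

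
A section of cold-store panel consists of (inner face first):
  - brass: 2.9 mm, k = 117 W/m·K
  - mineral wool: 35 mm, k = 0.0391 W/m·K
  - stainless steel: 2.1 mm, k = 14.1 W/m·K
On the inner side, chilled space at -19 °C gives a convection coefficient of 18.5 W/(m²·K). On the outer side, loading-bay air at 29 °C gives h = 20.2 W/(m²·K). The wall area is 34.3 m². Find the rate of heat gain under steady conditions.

Q ≈ 1650 W

Model the wall as resistances in series:
R_inner film = 1/(h_i·A) = 1/(18.5×34.3) = 0.001576 K/W
R_brass = L/(kA) = 0.0029/(117×34.3) = 7.226×10^-7 K/W
R_mineral wool = L/(kA) = 0.035/(0.0391×34.3) = 0.0261 K/W
R_stainless steel = L/(kA) = 0.0021/(14.1×34.3) = 4.342×10^-6 K/W
R_outer film = 1/(h_o·A) = 1/(20.2×34.3) = 0.001443 K/W
R_total = 0.02912 K/W
Q = ΔT / R_total = 48 / 0.02912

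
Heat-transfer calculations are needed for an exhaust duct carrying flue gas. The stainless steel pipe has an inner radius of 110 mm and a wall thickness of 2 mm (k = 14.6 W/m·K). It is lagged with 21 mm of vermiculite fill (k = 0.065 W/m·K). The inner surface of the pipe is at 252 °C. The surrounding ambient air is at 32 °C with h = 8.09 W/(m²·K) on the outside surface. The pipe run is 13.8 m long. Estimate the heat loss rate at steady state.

Q ≈ 5340 W

Per-layer cylindrical resistances, series-summed:
R_stainless steel pipe wall = ln(112/110)/(2π×14.6×13.8) = 1.423×10^-5 K/W
R_vermiculite fill = ln(133/112)/(2π×0.065×13.8) = 0.03049 K/W
R_outer film = 1/(h_o·2πr_oL) = 1/(8.09×2π×0.133×13.8) = 0.01072 K/W
R_total = 0.04122 K/W
Q = ΔT/R_total = 220/0.04122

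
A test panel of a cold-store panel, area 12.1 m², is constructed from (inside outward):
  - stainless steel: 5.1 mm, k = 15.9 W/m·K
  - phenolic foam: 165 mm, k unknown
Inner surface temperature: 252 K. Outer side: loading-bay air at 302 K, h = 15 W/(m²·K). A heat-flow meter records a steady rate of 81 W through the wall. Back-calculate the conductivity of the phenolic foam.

k ≈ 0.0223 W/(m·K)

Using the resistance-network approach (series):
R_stainless steel = L/(kA) = 0.0051/(15.9×12.1) = 2.651×10^-5 K/W
R_outer film = 1/(h_o·A) = 1/(15×12.1) = 0.00551 K/W
Sum of known resistances R_other = 0.005536 K/W
Total R = ΔT/Q = 50/81 = 0.6173 K/W
R_phenolic foam = R_total − R_other = 0.6117 K/W
k = L/(R·A) = 0.165/(0.6117×12.1)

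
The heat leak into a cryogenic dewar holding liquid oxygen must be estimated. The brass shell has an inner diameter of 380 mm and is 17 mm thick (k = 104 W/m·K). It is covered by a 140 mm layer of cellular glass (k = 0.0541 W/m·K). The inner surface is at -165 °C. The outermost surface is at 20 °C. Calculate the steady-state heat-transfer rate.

Radial (spherical) resistances in series:
R_brass shell = (1/0.19 − 1/0.207)/(4π×104) = 3.307×10^-4 K/W
R_cellular glass = (1/0.207 − 1/0.347)/(4π×0.0541) = 2.867 K/W
R_total = 2.867 K/W
Q = ΔT/R_total = 185/2.867

Q ≈ 64.5 W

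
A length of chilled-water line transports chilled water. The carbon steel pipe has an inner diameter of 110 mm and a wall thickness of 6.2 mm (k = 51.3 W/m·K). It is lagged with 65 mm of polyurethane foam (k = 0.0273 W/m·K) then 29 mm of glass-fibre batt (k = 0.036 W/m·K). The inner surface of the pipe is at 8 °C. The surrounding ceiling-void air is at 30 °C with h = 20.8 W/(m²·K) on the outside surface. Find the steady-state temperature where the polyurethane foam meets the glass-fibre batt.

For a radial system each layer contributes R = ln(r_out/r_in)/(2πkL); films add R = 1/(hA).
R_carbon steel pipe wall = ln(61.2/55)/(2π×51.3×1) = 3.314×10^-4 K/W
R_polyurethane foam = ln(126.2/61.2)/(2π×0.0273×1) = 4.219 K/W
R_glass-fibre batt = ln(155.2/126.2)/(2π×0.036×1) = 0.9145 K/W
R_outer film = 1/(h_o·2πr_oL) = 1/(20.8×2π×0.1552×1) = 0.0493 K/W
R_total = 5.183 K/W
Q = ΔT/R_total = 22/5.183
Q = 4.24 W/m
T_interface = T_inner + Q·ΣR(inner→interface) = 8 + 4.24×4.22

T ≈ 25.9 °C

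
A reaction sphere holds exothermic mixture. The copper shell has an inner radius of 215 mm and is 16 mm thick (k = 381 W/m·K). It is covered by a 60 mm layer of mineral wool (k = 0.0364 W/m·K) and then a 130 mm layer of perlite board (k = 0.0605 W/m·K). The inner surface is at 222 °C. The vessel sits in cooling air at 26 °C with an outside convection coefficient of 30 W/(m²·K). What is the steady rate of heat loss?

Q ≈ 58.3 W

Spherical conduction: R = (1/r_in − 1/r_out)/(4πk) per layer; series-sum.
R_copper shell = (1/0.215 − 1/0.231)/(4π×381) = 6.729×10^-5 K/W
R_mineral wool = (1/0.231 − 1/0.291)/(4π×0.0364) = 1.951 K/W
R_perlite board = (1/0.291 − 1/0.421)/(4π×0.0605) = 1.396 K/W
R_outer film = 1/(h·4πr_o²) = 1/(30×4π×0.421²) = 0.01497 K/W
R_total = 3.362 K/W
Q = ΔT/R_total = 196/3.362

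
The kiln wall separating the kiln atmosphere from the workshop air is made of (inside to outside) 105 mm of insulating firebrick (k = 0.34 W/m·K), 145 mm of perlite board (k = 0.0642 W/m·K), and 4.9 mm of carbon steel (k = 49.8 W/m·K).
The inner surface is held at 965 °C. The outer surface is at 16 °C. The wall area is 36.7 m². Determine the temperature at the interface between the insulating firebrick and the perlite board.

T ≈ 851 °C

Treating each layer as a thermal resistance in series:
R_insulating firebrick = L/(kA) = 0.105/(0.34×36.7) = 0.008415 K/W
R_perlite board = L/(kA) = 0.145/(0.0642×36.7) = 0.06154 K/W
R_carbon steel = L/(kA) = 0.0049/(49.8×36.7) = 2.681×10^-6 K/W
R_total = 0.06996 K/W;  Q = ΔT/R_total = 949/0.06996 = 13570 W
T_interface = T_inner − Q·ΣR(inner→interface) = 965 − 13600×0.008415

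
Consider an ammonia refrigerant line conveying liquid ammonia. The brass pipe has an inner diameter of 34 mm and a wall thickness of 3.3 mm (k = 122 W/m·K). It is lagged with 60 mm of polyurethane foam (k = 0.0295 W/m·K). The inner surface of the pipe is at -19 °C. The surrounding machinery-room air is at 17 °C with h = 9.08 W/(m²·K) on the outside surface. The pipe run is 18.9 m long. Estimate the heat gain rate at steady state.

Radial resistances (cylindrical: R_cond = ln(r_o/r_i)/(2πkL), R_conv = 1/(h·2πrL)):
R_brass pipe wall = ln(20.3/17)/(2π×122×18.9) = 1.225×10^-5 K/W
R_polyurethane foam = ln(80.3/20.3)/(2π×0.0295×18.9) = 0.3925 K/W
R_outer film = 1/(h_o·2πr_oL) = 1/(9.08×2π×0.0803×18.9) = 0.01155 K/W
R_total = 0.4041 K/W
Q = ΔT/R_total = 36/0.4041

Q ≈ 89.1 W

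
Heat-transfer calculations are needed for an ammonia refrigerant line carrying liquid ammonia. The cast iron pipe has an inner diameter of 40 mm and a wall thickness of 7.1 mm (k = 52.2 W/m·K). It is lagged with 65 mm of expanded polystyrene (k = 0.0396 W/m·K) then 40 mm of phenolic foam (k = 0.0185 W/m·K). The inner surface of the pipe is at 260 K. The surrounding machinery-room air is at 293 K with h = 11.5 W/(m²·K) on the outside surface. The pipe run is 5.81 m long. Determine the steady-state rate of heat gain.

Per-layer cylindrical resistances, series-summed:
R_cast iron pipe wall = ln(27.1/20)/(2π×52.2×5.81) = 1.594×10^-4 K/W
R_expanded polystyrene = ln(92.1/27.1)/(2π×0.0396×5.81) = 0.8462 K/W
R_phenolic foam = ln(132.1/92.1)/(2π×0.0185×5.81) = 0.5341 K/W
R_outer film = 1/(h_o·2πr_oL) = 1/(11.5×2π×0.1321×5.81) = 0.01803 K/W
R_total = 1.399 K/W
Q = ΔT/R_total = 33/1.399

Q ≈ 23.6 W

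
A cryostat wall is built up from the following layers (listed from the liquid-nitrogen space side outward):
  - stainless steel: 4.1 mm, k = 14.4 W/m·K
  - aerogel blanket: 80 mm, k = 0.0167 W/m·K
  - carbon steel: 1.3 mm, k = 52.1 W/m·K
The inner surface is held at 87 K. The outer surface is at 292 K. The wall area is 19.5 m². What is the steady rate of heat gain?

Q ≈ 834 W

Thermal resistances in series:
R_stainless steel = L/(kA) = 0.0041/(14.4×19.5) = 1.46×10^-5 K/W
R_aerogel blanket = L/(kA) = 0.08/(0.0167×19.5) = 0.2457 K/W
R_carbon steel = L/(kA) = 0.0013/(52.1×19.5) = 1.28×10^-6 K/W
R_total = 0.2457 K/W
Q = ΔT / R_total = 205 / 0.2457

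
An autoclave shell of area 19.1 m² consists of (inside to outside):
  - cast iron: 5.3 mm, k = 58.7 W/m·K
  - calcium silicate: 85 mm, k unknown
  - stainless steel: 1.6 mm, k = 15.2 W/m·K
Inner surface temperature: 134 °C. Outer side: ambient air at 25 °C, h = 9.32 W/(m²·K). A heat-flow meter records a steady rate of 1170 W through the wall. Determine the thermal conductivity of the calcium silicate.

k ≈ 0.0508 W/(m·K)

Treating each layer as a thermal resistance in series:
R_cast iron = L/(kA) = 0.0053/(58.7×19.1) = 4.727×10^-6 K/W
R_stainless steel = L/(kA) = 0.0016/(15.2×19.1) = 5.511×10^-6 K/W
R_outer film = 1/(h_o·A) = 1/(9.32×19.1) = 0.005618 K/W
Sum of known resistances R_other = 0.005628 K/W
Total R = ΔT/Q = 109/1170 = 0.09316 K/W
R_calcium silicate = R_total − R_other = 0.08753 K/W
k = L/(R·A) = 0.085/(0.08753×19.1)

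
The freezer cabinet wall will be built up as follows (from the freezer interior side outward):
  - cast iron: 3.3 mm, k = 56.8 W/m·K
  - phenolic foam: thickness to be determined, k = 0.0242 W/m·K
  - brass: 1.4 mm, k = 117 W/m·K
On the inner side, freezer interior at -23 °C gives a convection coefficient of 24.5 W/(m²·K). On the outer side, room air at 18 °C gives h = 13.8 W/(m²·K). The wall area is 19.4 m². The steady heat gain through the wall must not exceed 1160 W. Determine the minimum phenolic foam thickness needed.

L ≈ 13.9 mm

Using the resistance-network approach (series):
R_inner film = 1/(h_i·A) = 1/(24.5×19.4) = 0.002104 K/W
R_cast iron = L/(kA) = 0.0033/(56.8×19.4) = 2.995×10^-6 K/W
R_brass = L/(kA) = 0.0014/(117×19.4) = 6.168×10^-7 K/W
R_outer film = 1/(h_o·A) = 1/(13.8×19.4) = 0.003735 K/W
Sum of the known resistances R_other = 0.005843 K/W
Required total resistance R_tot = ΔT/Q_allow = 41/1160 = 0.03534 K/W
R_phenolic foam = R_tot − R_other = 0.0295 K/W
L = R·k·A = 0.0295×0.0242×19.4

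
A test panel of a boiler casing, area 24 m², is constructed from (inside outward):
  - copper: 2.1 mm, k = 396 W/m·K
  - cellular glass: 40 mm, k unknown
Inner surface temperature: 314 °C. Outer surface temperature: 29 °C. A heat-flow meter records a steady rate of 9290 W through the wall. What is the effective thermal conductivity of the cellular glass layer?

k ≈ 0.0543 W/(m·K)

Model the wall as resistances in series:
R_copper = L/(kA) = 0.0021/(396×24) = 2.21×10^-7 K/W
Sum of known resistances R_other = 2.21×10^-7 K/W
Total R = ΔT/Q = 285/9290 = 0.03068 K/W
R_cellular glass = R_total − R_other = 0.03068 K/W
k = L/(R·A) = 0.04/(0.03068×24)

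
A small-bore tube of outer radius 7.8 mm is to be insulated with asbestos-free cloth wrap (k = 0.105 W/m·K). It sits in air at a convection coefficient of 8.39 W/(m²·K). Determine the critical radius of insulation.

For a cylinder r_cr = k/h = 0.105/8.39
r_cr = 12.5 mm; since the bare radius (7.8 mm) is below r_cr, adding a thin layer of insulation will *increase* heat loss.

r_cr ≈ 12.5 mm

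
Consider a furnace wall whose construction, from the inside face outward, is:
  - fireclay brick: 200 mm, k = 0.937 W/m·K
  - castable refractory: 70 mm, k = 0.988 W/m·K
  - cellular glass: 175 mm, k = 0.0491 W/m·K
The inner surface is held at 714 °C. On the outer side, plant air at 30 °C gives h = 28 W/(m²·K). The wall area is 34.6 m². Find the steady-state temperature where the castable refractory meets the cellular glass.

T ≈ 664 °C

Treating each layer as a thermal resistance in series:
R_fireclay brick = L/(kA) = 0.2/(0.937×34.6) = 0.006169 K/W
R_castable refractory = L/(kA) = 0.07/(0.988×34.6) = 0.002048 K/W
R_cellular glass = L/(kA) = 0.175/(0.0491×34.6) = 0.103 K/W
R_outer film = 1/(h_o·A) = 1/(28×34.6) = 0.001032 K/W
R_total = 0.1123 K/W;  Q = ΔT/R_total = 684/0.1123 = 6093 W
T_interface = T_inner − Q·ΣR(inner→interface) = 714 − 6090×0.008217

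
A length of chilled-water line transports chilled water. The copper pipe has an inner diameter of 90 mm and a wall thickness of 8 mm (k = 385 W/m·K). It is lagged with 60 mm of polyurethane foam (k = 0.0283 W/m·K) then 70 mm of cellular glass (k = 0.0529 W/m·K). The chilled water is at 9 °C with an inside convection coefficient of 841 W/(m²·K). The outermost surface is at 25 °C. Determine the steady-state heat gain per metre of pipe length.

q′ ≈ 2.8 W/m

Cylindrical conduction, so R = ln(r₂/r₁)/(2πkL) per layer, in series:
R_inner film = 1/(h_i·2πr₁L) = 1/(841×2π×0.045×1) = 0.004205 K/W
R_copper pipe wall = ln(53/45)/(2π×385×1) = 6.764×10^-5 K/W
R_polyurethane foam = ln(113/53)/(2π×0.0283×1) = 4.258 K/W
R_cellular glass = ln(183/113)/(2π×0.0529×1) = 1.45 K/W
R_total = 5.713 K/W
Q = ΔT/R_total = 16/5.713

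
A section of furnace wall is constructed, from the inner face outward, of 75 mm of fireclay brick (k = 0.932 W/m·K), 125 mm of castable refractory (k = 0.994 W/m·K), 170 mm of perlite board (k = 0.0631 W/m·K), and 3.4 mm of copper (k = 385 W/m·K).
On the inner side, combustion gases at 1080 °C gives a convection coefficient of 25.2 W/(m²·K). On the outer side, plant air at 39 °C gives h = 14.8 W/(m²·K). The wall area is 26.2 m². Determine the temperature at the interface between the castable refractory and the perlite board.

T ≈ 995 °C

Model the wall as resistances in series:
R_inner film = 1/(h_i·A) = 1/(25.2×26.2) = 0.001515 K/W
R_fireclay brick = L/(kA) = 0.075/(0.932×26.2) = 0.003071 K/W
R_castable refractory = L/(kA) = 0.125/(0.994×26.2) = 0.0048 K/W
R_perlite board = L/(kA) = 0.17/(0.0631×26.2) = 0.1028 K/W
R_copper = L/(kA) = 0.0034/(385×26.2) = 3.371×10^-7 K/W
R_outer film = 1/(h_o·A) = 1/(14.8×26.2) = 0.002579 K/W
R_total = 0.1148 K/W;  Q = ΔT/R_total = 1041/0.1148 = 9068 W
T_interface = T_inner − Q·ΣR(inner→interface) = 1080 − 9070×0.009386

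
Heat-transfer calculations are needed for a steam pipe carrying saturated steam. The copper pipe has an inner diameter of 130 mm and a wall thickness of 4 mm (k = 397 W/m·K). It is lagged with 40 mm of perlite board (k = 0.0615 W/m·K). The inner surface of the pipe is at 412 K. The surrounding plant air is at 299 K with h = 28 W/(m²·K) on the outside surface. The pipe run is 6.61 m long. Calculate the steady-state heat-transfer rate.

Cylindrical conduction, so R = ln(r₂/r₁)/(2πkL) per layer, in series:
R_copper pipe wall = ln(69/65)/(2π×397×6.61) = 3.622×10^-6 K/W
R_perlite board = ln(109/69)/(2π×0.0615×6.61) = 0.179 K/W
R_outer film = 1/(h_o·2πr_oL) = 1/(28×2π×0.109×6.61) = 0.007889 K/W
R_total = 0.1869 K/W
Q = ΔT/R_total = 113/0.1869

Q ≈ 605 W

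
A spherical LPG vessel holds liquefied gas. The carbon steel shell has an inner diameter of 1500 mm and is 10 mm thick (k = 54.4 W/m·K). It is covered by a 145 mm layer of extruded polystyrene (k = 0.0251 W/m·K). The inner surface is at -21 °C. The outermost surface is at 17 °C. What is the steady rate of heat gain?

Q ≈ 56.9 W

Spherical conduction: R = (1/r_in − 1/r_out)/(4πk) per layer; series-sum.
R_carbon steel shell = (1/0.75 − 1/0.76)/(4π×54.4) = 2.566×10^-5 K/W
R_extruded polystyrene = (1/0.76 − 1/0.905)/(4π×0.0251) = 0.6684 K/W
R_total = 0.6684 K/W
Q = ΔT/R_total = 38/0.6684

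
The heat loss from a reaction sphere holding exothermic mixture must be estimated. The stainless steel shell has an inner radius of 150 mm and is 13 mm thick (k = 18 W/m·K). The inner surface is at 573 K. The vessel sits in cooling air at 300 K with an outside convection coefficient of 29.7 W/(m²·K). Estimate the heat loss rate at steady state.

Each spherical layer contributes R = (1/r_i − 1/r_o)/(4πk):
R_stainless steel shell = (1/0.15 − 1/0.163)/(4π×18) = 0.002351 K/W
R_outer film = 1/(h·4πr_o²) = 1/(29.7×4π×0.163²) = 0.1008 K/W
R_total = 0.1032 K/W
Q = ΔT/R_total = 273/0.1032

Q ≈ 2650 W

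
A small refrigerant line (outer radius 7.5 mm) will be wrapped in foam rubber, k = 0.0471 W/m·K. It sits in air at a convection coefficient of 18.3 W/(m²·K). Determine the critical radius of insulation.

For a cylinder r_cr = k/h = 0.0471/18.3
r_cr = 2.57 mm; since the bare radius (7.5 mm) is above r_cr, any added insulation will reduce heat loss.

r_cr ≈ 2.57 mm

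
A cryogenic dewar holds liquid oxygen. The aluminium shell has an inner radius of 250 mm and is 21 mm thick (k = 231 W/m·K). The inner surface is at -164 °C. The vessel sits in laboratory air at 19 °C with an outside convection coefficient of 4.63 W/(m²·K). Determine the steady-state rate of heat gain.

Radial (spherical) resistances in series:
R_aluminium shell = (1/0.25 − 1/0.271)/(4π×231) = 1.068×10^-4 K/W
R_outer film = 1/(h·4πr_o²) = 1/(4.63×4π×0.271²) = 0.234 K/W
R_total = 0.2341 K/W
Q = ΔT/R_total = 183/0.2341

Q ≈ 782 W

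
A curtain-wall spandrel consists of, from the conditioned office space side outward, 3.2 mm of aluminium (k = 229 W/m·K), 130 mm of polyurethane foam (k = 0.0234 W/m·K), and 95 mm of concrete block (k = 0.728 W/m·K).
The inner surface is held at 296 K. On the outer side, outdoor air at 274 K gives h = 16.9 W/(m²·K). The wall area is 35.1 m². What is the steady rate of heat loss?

Thermal resistances in series:
R_aluminium = L/(kA) = 0.0032/(229×35.1) = 3.981×10^-7 K/W
R_polyurethane foam = L/(kA) = 0.13/(0.0234×35.1) = 0.1583 K/W
R_concrete block = L/(kA) = 0.095/(0.728×35.1) = 0.003718 K/W
R_outer film = 1/(h_o·A) = 1/(16.9×35.1) = 0.001686 K/W
R_total = 0.1637 K/W
Q = ΔT / R_total = 22 / 0.1637

Q ≈ 134 W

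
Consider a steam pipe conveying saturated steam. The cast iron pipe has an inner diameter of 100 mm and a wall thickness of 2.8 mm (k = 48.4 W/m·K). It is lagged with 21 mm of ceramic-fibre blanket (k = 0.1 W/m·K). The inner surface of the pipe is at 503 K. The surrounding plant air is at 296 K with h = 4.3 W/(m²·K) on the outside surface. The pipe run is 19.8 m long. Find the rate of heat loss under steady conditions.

Radial resistances (cylindrical: R_cond = ln(r_o/r_i)/(2πkL), R_conv = 1/(h·2πrL)):
R_cast iron pipe wall = ln(52.8/50)/(2π×48.4×19.8) = 9.049×10^-6 K/W
R_ceramic-fibre blanket = ln(73.8/52.8)/(2π×0.1×19.8) = 0.02692 K/W
R_outer film = 1/(h_o·2πr_oL) = 1/(4.3×2π×0.0738×19.8) = 0.02533 K/W
R_total = 0.05225 K/W
Q = ΔT/R_total = 207/0.05225

Q ≈ 3960 W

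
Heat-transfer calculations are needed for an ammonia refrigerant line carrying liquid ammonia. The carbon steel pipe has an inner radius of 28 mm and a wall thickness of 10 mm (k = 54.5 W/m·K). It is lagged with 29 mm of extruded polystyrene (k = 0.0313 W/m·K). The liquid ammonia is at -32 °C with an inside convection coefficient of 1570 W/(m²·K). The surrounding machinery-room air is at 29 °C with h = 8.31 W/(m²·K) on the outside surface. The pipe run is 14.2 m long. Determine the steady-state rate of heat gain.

Treating each annulus and film as a series resistance:
R_inner film = 1/(h_i·2πr₁L) = 1/(1570×2π×0.028×14.2) = 2.55×10^-4 K/W
R_carbon steel pipe wall = ln(38/28)/(2π×54.5×14.2) = 6.28×10^-5 K/W
R_extruded polystyrene = ln(67/38)/(2π×0.0313×14.2) = 0.2031 K/W
R_outer film = 1/(h_o·2πr_oL) = 1/(8.31×2π×0.067×14.2) = 0.02013 K/W
R_total = 0.2235 K/W
Q = ΔT/R_total = 61/0.2235

Q ≈ 273 W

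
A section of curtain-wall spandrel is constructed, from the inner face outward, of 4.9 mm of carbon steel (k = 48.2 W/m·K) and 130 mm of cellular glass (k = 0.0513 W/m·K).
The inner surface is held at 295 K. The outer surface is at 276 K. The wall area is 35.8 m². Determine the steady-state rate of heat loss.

Model the wall as resistances in series:
R_carbon steel = L/(kA) = 0.0049/(48.2×35.8) = 2.84×10^-6 K/W
R_cellular glass = L/(kA) = 0.13/(0.0513×35.8) = 0.07079 K/W
R_total = 0.07079 K/W
Q = ΔT / R_total = 19 / 0.07079

Q ≈ 268 W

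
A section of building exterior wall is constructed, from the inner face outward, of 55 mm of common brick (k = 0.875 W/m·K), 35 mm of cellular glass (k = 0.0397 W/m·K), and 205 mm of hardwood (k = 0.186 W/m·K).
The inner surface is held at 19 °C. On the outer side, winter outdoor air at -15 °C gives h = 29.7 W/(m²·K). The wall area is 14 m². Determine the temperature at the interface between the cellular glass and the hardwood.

Series thermal resistances:
R_common brick = L/(kA) = 0.055/(0.875×14) = 0.00449 K/W
R_cellular glass = L/(kA) = 0.035/(0.0397×14) = 0.06297 K/W
R_hardwood = L/(kA) = 0.205/(0.186×14) = 0.07873 K/W
R_outer film = 1/(h_o·A) = 1/(29.7×14) = 0.002405 K/W
R_total = 0.1486 K/W;  Q = ΔT/R_total = 34/0.1486 = 228.8 W
T_interface = T_inner − Q·ΣR(inner→interface) = 19 − 229×0.06746

T ≈ 3.56 °C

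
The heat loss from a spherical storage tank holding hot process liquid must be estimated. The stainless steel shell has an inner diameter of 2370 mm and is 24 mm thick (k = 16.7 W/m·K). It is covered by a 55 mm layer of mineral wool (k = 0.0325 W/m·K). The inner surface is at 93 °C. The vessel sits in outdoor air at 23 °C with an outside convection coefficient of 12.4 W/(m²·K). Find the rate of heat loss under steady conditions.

For a spherical shell R = (1/r₁ − 1/r₂)/(4πk); film R = 1/(h·4πr²). In series:
R_stainless steel shell = (1/1.185 − 1/1.209)/(4π×16.7) = 7.983×10^-5 K/W
R_mineral wool = (1/1.209 − 1/1.264)/(4π×0.0325) = 0.08812 K/W
R_outer film = 1/(h·4πr_o²) = 1/(12.4×4π×1.264²) = 0.004017 K/W
R_total = 0.09222 K/W
Q = ΔT/R_total = 70/0.09222

Q ≈ 759 W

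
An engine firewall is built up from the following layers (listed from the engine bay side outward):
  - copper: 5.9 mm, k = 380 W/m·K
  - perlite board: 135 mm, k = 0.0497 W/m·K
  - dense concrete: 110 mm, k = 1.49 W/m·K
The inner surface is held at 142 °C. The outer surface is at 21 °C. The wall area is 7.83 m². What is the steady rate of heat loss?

Q ≈ 340 W

Treating each layer as a thermal resistance in series:
R_copper = L/(kA) = 0.0059/(380×7.83) = 1.983×10^-6 K/W
R_perlite board = L/(kA) = 0.135/(0.0497×7.83) = 0.3469 K/W
R_dense concrete = L/(kA) = 0.11/(1.49×7.83) = 0.009429 K/W
R_total = 0.3563 K/W
Q = ΔT / R_total = 121 / 0.3563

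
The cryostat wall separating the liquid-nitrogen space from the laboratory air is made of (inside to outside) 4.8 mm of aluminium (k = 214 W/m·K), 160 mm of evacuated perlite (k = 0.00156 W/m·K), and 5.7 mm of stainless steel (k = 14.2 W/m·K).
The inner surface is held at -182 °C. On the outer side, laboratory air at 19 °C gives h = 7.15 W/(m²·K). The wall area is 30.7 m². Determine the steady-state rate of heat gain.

Q ≈ 60.1 W

Treating each layer as a thermal resistance in series:
R_aluminium = L/(kA) = 0.0048/(214×30.7) = 7.306×10^-7 K/W
R_evacuated perlite = L/(kA) = 0.16/(0.00156×30.7) = 3.341 K/W
R_stainless steel = L/(kA) = 0.0057/(14.2×30.7) = 1.308×10^-5 K/W
R_outer film = 1/(h_o·A) = 1/(7.15×30.7) = 0.004556 K/W
R_total = 3.345 K/W
Q = ΔT / R_total = 201 / 3.345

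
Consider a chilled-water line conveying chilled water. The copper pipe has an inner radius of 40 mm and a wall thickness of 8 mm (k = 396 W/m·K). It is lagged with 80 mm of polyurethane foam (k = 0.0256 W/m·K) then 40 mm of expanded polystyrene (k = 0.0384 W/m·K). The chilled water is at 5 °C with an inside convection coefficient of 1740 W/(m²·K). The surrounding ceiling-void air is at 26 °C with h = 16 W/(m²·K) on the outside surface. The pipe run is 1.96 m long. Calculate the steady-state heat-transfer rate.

Treating each annulus and film as a series resistance:
R_inner film = 1/(h_i·2πr₁L) = 1/(1740×2π×0.04×1.96) = 0.001167 K/W
R_copper pipe wall = ln(48/40)/(2π×396×1.96) = 3.739×10^-5 K/W
R_polyurethane foam = ln(128/48)/(2π×0.0256×1.96) = 3.111 K/W
R_expanded polystyrene = ln(168/128)/(2π×0.0384×1.96) = 0.575 K/W
R_outer film = 1/(h_o·2πr_oL) = 1/(16×2π×0.168×1.96) = 0.03021 K/W
R_total = 3.718 K/W
Q = ΔT/R_total = 21/3.718

Q ≈ 5.65 W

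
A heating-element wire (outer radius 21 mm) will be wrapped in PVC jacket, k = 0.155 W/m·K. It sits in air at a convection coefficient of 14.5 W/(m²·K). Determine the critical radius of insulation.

r_cr ≈ 10.7 mm

For a cylinder r_cr = k/h = 0.155/14.5
r_cr = 10.7 mm; since the bare radius (21 mm) is above r_cr, any added insulation will reduce heat loss.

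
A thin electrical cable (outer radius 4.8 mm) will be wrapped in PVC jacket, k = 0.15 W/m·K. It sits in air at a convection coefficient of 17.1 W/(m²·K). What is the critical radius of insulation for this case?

r_cr ≈ 8.77 mm

For a cylinder r_cr = k/h = 0.15/17.1
r_cr = 8.77 mm; since the bare radius (4.8 mm) is below r_cr, adding a thin layer of insulation will *increase* heat loss.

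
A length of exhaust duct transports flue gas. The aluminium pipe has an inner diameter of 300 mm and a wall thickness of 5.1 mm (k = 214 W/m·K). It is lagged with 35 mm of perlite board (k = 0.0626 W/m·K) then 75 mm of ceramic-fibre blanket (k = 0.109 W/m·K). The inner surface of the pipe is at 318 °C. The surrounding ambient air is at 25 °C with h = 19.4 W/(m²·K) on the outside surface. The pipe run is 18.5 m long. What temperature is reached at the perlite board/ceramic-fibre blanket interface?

Treating each annulus and film as a series resistance:
R_aluminium pipe wall = ln(155.1/150)/(2π×214×18.5) = 1.344×10^-6 K/W
R_perlite board = ln(190.1/155.1)/(2π×0.0626×18.5) = 0.02796 K/W
R_ceramic-fibre blanket = ln(265.1/190.1)/(2π×0.109×18.5) = 0.02625 K/W
R_outer film = 1/(h_o·2πr_oL) = 1/(19.4×2π×0.2651×18.5) = 0.001673 K/W
R_total = 0.05589 K/W
Q = ΔT/R_total = 293/0.05589
Q = 5240 W
T_interface = T_inner − Q·ΣR(inner→interface) = 318 − 5240×0.02797

T ≈ 171 °C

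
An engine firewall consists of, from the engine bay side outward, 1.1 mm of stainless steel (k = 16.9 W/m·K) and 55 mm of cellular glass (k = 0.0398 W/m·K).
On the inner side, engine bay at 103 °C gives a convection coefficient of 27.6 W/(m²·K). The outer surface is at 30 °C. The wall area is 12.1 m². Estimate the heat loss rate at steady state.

Q ≈ 623 W

Thermal resistances in series:
R_inner film = 1/(h_i·A) = 1/(27.6×12.1) = 0.002994 K/W
R_stainless steel = L/(kA) = 0.0011/(16.9×12.1) = 5.379×10^-6 K/W
R_cellular glass = L/(kA) = 0.055/(0.0398×12.1) = 0.1142 K/W
R_total = 0.1172 K/W
Q = ΔT / R_total = 73 / 0.1172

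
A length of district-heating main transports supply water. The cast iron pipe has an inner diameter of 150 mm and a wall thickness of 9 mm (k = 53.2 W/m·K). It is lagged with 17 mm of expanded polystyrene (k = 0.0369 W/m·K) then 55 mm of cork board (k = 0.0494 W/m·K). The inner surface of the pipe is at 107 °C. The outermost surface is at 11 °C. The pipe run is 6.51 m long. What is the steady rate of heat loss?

Q ≈ 285 W

Per-layer cylindrical resistances, series-summed:
R_cast iron pipe wall = ln(84/75)/(2π×53.2×6.51) = 5.208×10^-5 K/W
R_expanded polystyrene = ln(101/84)/(2π×0.0369×6.51) = 0.1221 K/W
R_cork board = ln(156/101)/(2π×0.0494×6.51) = 0.2151 K/W
R_total = 0.3373 K/W
Q = ΔT/R_total = 96/0.3373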